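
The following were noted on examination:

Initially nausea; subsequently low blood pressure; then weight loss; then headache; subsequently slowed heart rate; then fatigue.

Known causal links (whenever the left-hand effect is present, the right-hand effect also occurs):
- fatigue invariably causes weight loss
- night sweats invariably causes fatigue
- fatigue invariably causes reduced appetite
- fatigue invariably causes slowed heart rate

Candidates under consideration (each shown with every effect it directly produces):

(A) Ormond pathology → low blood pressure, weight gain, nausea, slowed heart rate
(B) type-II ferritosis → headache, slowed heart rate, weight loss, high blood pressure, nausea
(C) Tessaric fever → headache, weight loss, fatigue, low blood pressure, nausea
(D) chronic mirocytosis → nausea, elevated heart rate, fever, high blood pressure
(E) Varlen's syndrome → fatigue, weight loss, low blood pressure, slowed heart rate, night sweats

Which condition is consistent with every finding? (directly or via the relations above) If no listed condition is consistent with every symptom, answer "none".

C

For each candidate, compare predicted effects to what was observed:
(A) Ormond pathology — fails on weight loss, headache, fatigue (predicts weight gain, not weight loss)
(B) type-II ferritosis — nausea match; low blood pressure miss; weight loss match; headache match; slowed heart rate match; fatigue miss
(C) Tessaric fever — nausea match; low blood pressure match; weight loss match; headache match; slowed heart rate match (via fatigue → slowed heart rate); fatigue match
(D) chronic mirocytosis — nausea match; low blood pressure miss; weight loss miss; headache miss; slowed heart rate miss; fatigue miss
(E) Varlen's syndrome — nausea miss; low blood pressure match; weight loss match; headache miss; slowed heart rate match; fatigue match
Only (C) is consistent with every observation.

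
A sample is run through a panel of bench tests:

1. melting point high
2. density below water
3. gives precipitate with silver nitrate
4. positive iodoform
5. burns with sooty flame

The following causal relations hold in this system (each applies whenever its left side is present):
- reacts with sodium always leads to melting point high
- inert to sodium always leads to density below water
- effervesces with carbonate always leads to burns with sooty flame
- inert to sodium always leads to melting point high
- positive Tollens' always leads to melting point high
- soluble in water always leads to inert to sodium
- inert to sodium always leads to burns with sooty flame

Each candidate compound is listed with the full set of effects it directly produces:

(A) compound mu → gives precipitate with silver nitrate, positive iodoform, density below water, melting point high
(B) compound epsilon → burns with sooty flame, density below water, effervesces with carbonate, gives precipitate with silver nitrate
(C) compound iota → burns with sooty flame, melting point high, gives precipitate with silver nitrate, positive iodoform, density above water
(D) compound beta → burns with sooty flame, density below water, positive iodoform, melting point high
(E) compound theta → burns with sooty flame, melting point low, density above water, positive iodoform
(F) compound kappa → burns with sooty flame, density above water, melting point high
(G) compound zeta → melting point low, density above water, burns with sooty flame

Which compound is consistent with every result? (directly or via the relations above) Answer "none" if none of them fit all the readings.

none

For each candidate, compare predicted effects to what was observed:
(A) compound mu — melting point high ✓; density below water ✓; gives precipitate with silver nitrate ✓; positive iodoform ✓; burns with sooty flame ✗
(B) compound epsilon — melting point high ✗; density below water ✓; gives precipitate with silver nitrate ✓; positive iodoform ✗; burns with sooty flame ✓
(C) compound iota — melting point high ✓; density below water ✗; gives precipitate with silver nitrate ✓; positive iodoform ✓; burns with sooty flame ✓
(D) compound beta — melting point high ✓; density below water ✓; gives precipitate with silver nitrate ✗; positive iodoform ✓; burns with sooty flame ✓
(E) compound theta — fails on melting point high, density below water, gives precipitate with silver nitrate (predicts melting point low, not melting point high; predicts density above water, not density below water)
(F) compound kappa — melting point high ✓; density below water ✗; gives precipitate with silver nitrate ✗; positive iodoform ✗; burns with sooty flame ✓
(G) compound zeta — melting point high ✗; density below water ✗; gives precipitate with silver nitrate ✗; positive iodoform ✗; burns with sooty flame ✓
No candidate is consistent with all observations.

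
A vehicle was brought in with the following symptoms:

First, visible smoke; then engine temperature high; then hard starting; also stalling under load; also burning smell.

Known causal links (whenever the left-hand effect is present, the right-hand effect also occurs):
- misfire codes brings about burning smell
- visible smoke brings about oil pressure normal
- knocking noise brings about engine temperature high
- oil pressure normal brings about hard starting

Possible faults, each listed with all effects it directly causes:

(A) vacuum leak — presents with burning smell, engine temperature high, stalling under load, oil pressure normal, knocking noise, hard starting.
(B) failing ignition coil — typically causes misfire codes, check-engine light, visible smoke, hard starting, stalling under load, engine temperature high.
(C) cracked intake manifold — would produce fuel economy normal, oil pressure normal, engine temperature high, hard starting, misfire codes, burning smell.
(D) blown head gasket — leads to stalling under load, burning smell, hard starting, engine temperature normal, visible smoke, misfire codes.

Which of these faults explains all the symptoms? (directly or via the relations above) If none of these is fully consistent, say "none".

For each candidate, compare predicted effects to what was observed:
(A) vacuum leak — does not account for visible smoke
(B) failing ignition coil — visible smoke yes; engine temperature high yes; hard starting yes; stalling under load yes; burning smell yes (through misfire codes → burning smell)
(C) cracked intake manifold — visible smoke NO; engine temperature high yes; hard starting yes; stalling under load NO; burning smell yes
(D) blown head gasket — fails on engine temperature high (predicts engine temperature normal, not engine temperature high)
Only (B) is consistent with every observation.

B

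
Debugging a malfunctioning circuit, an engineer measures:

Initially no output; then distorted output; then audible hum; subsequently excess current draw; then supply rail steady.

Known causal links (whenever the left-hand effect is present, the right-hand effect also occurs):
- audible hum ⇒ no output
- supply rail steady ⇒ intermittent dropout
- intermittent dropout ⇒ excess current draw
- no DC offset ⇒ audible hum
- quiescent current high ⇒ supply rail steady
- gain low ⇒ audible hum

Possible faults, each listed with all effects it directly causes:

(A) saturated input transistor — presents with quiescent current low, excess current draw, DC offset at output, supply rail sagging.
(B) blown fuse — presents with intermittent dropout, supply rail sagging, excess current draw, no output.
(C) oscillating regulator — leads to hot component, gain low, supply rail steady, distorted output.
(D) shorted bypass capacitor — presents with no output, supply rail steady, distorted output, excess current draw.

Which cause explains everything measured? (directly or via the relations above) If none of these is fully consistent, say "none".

Per-candidate check:
(A) saturated input transistor — fails on no output, distorted output, audible hum, supply rail steady (predicts supply rail sagging, not supply rail steady)
(B) blown fuse — fails on distorted output, audible hum, supply rail steady (predicts supply rail sagging, not supply rail steady)
(C) oscillating regulator — accounts for every observation (no output through gain low → audible hum → no output)
(D) shorted bypass capacitor — no output ✓; distorted output ✓; audible hum ✗; excess current draw ✓; supply rail steady ✓
Only (C) is consistent with every observation.

C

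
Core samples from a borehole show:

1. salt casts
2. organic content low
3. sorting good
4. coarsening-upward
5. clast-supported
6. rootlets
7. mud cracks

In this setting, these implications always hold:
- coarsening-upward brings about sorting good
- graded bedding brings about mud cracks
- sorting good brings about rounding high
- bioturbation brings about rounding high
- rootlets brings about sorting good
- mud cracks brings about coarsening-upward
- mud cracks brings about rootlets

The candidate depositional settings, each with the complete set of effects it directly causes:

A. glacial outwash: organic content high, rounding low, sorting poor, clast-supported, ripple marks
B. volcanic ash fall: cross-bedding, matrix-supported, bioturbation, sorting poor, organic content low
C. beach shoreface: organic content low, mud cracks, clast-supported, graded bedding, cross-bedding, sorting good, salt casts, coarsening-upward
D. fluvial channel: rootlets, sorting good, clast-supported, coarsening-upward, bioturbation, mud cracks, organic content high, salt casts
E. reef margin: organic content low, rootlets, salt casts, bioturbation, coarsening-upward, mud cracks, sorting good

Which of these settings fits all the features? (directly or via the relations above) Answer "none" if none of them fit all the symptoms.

Per-candidate check:
(A) glacial outwash — salt casts NO; organic content low NO; sorting good NO; coarsening-upward NO; clast-supported yes; rootlets NO; mud cracks NO
(B) volcanic ash fall — salt casts NO; organic content low yes; sorting good NO; coarsening-upward NO; clast-supported NO; rootlets NO; mud cracks NO
(C) beach shoreface — salt casts yes; organic content low yes; sorting good yes; coarsening-upward yes; clast-supported yes; rootlets yes (through mud cracks → rootlets); mud cracks yes
(D) fluvial channel — salt casts yes; organic content low NO; sorting good yes; coarsening-upward yes; clast-supported yes; rootlets yes; mud cracks yes
(E) reef margin — does not account for clast-supported
(C) is the only candidate with no mismatches.

C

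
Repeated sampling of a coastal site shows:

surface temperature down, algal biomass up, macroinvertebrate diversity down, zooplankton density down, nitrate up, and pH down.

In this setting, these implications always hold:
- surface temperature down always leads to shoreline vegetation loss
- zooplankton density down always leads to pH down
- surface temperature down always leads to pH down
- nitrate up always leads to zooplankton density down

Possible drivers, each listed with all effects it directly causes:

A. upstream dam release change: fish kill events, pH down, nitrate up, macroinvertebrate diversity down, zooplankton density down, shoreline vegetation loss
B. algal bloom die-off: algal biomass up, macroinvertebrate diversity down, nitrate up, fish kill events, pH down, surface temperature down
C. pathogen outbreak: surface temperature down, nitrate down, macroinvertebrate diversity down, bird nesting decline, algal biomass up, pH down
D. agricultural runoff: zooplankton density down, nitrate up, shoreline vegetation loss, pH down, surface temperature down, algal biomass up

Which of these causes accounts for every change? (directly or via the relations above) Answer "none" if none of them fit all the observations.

B

For each candidate, compare predicted effects to what was observed:
(A) upstream dam release change — surface temperature down miss; algal biomass up miss; macroinvertebrate diversity down match; zooplankton density down match; nitrate up match; pH down match
(B) algal bloom die-off — accounts for every observation (zooplankton density down through nitrate up → zooplankton density down)
(C) pathogen outbreak — fails on zooplankton density down, nitrate up (predicts nitrate down, not nitrate up)
(D) agricultural runoff — does not account for macroinvertebrate diversity down
(B) is the only candidate with no mismatches.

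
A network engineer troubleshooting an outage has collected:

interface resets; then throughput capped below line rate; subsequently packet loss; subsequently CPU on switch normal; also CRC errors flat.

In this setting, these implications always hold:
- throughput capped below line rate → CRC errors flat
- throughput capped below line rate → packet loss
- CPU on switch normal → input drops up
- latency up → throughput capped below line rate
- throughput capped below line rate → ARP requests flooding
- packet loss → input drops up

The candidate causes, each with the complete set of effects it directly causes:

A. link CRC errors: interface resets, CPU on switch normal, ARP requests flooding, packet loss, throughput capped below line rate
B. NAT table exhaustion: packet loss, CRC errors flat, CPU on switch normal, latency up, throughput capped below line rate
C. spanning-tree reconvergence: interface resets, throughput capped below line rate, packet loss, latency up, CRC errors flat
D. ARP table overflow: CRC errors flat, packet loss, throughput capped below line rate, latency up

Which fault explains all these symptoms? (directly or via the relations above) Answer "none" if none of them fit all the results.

A

For each candidate, compare predicted effects to what was observed:
(A) link CRC errors — interface resets match; throughput capped below line rate match; packet loss match; CPU on switch normal match; CRC errors flat match (through throughput capped below line rate → CRC errors flat)
(B) NAT table exhaustion — interface resets miss; throughput capped below line rate match; packet loss match; CPU on switch normal match; CRC errors flat match
(C) spanning-tree reconvergence — interface resets match; throughput capped below line rate match; packet loss match; CPU on switch normal miss; CRC errors flat match
(D) ARP table overflow — does not account for interface resets, CPU on switch normal
(A) is the only candidate with no mismatches.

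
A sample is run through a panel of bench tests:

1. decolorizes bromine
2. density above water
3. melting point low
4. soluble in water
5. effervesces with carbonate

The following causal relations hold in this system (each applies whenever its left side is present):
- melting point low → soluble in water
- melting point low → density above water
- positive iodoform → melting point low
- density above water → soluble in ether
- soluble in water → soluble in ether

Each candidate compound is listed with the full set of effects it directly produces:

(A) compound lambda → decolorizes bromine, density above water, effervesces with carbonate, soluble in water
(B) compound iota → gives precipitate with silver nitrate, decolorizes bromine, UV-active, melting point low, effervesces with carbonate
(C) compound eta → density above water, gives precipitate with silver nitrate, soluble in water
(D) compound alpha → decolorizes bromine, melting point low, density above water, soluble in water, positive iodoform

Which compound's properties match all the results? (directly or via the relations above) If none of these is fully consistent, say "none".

B

For each candidate, compare predicted effects to what was observed:
(A) compound lambda — does not account for melting point low
(B) compound iota — accounts for every observation (density above water by melting point low → density above water)
(C) compound eta — decolorizes bromine -; density above water +; melting point low -; soluble in water +; effervesces with carbonate -
(D) compound alpha — does not account for effervesces with carbonate
(B) is the only candidate with no mismatches.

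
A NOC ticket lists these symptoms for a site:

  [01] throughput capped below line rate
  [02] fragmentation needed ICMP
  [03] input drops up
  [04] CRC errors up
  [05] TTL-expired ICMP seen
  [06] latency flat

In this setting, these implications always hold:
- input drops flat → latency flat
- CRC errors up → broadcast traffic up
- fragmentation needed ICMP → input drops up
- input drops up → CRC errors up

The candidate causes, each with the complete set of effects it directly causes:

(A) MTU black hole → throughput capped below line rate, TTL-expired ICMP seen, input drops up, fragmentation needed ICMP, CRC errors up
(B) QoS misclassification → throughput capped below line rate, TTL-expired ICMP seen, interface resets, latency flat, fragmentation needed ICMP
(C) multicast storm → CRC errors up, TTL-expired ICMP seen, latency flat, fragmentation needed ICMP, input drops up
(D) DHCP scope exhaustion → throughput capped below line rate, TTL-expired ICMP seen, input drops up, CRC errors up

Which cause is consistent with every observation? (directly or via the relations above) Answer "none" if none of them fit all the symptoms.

B

For each candidate, compare predicted effects to what was observed:
(A) MTU black hole — throughput capped below line rate +; fragmentation needed ICMP +; input drops up +; CRC errors up +; TTL-expired ICMP seen +; latency flat -
(B) QoS misclassification — accounts for every observation (input drops up through fragmentation needed ICMP → input drops up)
(C) multicast storm — does not account for throughput capped below line rate
(D) DHCP scope exhaustion — does not account for fragmentation needed ICMP, latency flat
Only (B) is consistent with every observation.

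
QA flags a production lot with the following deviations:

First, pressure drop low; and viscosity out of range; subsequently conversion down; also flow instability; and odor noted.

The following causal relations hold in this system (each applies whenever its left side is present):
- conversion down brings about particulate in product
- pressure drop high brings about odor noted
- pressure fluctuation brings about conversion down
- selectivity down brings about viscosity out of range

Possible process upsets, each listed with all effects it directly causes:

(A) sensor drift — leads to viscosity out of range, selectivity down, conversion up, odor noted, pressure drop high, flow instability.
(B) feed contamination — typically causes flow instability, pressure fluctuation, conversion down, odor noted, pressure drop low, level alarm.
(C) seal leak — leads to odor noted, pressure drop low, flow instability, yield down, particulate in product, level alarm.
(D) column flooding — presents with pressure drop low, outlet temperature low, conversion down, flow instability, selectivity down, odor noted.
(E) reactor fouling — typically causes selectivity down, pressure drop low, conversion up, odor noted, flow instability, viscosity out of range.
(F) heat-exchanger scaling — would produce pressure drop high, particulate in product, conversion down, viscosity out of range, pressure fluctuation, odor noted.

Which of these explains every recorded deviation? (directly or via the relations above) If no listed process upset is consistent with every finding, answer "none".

D

For each candidate, compare predicted effects to what was observed:
(A) sensor drift — fails on pressure drop low, conversion down (predicts pressure drop high, not pressure drop low; predicts conversion up, not conversion down)
(B) feed contamination — pressure drop low match; viscosity out of range miss; conversion down match; flow instability match; odor noted match
(C) seal leak — pressure drop low match; viscosity out of range miss; conversion down miss; flow instability match; odor noted match
(D) column flooding — pressure drop low match; viscosity out of range match (through selectivity down → viscosity out of range); conversion down match; flow instability match; odor noted match
(E) reactor fouling — fails on conversion down (predicts conversion up, not conversion down)
(F) heat-exchanger scaling — pressure drop low miss; viscosity out of range match; conversion down match; flow instability miss; odor noted match
(D) is the only candidate with no mismatches.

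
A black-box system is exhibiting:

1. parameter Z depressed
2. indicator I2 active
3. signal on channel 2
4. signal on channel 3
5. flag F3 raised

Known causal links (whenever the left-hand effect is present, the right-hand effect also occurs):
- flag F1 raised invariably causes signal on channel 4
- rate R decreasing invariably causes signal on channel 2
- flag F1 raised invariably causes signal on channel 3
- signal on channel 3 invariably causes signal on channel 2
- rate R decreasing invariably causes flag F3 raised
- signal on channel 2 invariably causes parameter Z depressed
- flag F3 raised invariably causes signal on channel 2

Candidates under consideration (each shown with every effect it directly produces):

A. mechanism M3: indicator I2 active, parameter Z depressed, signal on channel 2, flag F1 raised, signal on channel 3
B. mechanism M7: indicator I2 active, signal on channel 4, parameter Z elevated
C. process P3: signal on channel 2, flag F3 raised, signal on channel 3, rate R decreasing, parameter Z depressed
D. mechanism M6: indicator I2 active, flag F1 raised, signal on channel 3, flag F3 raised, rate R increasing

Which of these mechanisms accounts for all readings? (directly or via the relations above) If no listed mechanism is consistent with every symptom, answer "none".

D

Testing each hypothesis:
(A) mechanism M3 — parameter Z depressed ✓; indicator I2 active ✓; signal on channel 2 ✓; signal on channel 3 ✓; flag F3 raised ✗
(B) mechanism M7 — parameter Z depressed ✗; indicator I2 active ✓; signal on channel 2 ✗; signal on channel 3 ✗; flag F3 raised ✗
(C) process P3 — does not account for indicator I2 active
(D) mechanism M6 — parameter Z depressed ✓ (via flag F3 raised → signal on channel 2 → parameter Z depressed); indicator I2 active ✓; signal on channel 2 ✓ (via flag F3 raised → signal on channel 2); signal on channel 3 ✓; flag F3 raised ✓
(D) is the only candidate with no mismatches.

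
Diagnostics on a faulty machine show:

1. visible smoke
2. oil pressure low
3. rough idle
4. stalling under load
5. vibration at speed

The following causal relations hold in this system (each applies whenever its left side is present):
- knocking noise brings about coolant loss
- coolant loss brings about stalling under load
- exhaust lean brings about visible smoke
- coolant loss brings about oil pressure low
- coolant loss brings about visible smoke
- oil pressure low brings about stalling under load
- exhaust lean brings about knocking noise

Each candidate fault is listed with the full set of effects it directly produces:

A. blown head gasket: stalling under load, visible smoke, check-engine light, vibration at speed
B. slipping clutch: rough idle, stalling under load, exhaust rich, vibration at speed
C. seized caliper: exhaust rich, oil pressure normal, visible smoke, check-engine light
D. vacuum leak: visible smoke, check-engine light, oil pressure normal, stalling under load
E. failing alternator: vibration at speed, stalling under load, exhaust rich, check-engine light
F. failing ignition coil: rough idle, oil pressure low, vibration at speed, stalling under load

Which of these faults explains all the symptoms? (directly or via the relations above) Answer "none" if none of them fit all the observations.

none

Per-candidate check:
(A) blown head gasket — visible smoke yes; oil pressure low NO; rough idle NO; stalling under load yes; vibration at speed yes
(B) slipping clutch — visible smoke NO; oil pressure low NO; rough idle yes; stalling under load yes; vibration at speed yes
(C) seized caliper — fails on oil pressure low, rough idle, stalling under load, vibration at speed (predicts oil pressure normal, not oil pressure low)
(D) vacuum leak — fails on oil pressure low, rough idle, vibration at speed (predicts oil pressure normal, not oil pressure low)
(E) failing alternator — visible smoke NO; oil pressure low NO; rough idle NO; stalling under load yes; vibration at speed yes
(F) failing ignition coil — does not account for visible smoke
None of the listed candidates fits everything.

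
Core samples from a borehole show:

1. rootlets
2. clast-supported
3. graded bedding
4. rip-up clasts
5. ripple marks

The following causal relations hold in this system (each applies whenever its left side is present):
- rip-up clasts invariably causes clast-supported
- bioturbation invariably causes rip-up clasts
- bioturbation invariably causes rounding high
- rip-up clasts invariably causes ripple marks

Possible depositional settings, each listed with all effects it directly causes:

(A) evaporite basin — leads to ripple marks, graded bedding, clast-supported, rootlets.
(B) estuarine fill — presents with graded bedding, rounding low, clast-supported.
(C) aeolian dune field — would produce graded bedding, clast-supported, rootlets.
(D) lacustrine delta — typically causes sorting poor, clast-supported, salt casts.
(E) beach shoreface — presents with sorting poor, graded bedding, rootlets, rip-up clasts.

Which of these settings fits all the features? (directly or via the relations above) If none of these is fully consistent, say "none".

E

Per-candidate check:
(A) evaporite basin — rootlets ✓; clast-supported ✓; graded bedding ✓; rip-up clasts ✗; ripple marks ✓
(B) estuarine fill — does not account for rootlets, rip-up clasts, ripple marks
(C) aeolian dune field — does not account for rip-up clasts, ripple marks
(D) lacustrine delta — does not account for rootlets, graded bedding, rip-up clasts, ripple marks
(E) beach shoreface — accounts for every observation (clast-supported via rip-up clasts → clast-supported)
(E) alone accounts for all the evidence.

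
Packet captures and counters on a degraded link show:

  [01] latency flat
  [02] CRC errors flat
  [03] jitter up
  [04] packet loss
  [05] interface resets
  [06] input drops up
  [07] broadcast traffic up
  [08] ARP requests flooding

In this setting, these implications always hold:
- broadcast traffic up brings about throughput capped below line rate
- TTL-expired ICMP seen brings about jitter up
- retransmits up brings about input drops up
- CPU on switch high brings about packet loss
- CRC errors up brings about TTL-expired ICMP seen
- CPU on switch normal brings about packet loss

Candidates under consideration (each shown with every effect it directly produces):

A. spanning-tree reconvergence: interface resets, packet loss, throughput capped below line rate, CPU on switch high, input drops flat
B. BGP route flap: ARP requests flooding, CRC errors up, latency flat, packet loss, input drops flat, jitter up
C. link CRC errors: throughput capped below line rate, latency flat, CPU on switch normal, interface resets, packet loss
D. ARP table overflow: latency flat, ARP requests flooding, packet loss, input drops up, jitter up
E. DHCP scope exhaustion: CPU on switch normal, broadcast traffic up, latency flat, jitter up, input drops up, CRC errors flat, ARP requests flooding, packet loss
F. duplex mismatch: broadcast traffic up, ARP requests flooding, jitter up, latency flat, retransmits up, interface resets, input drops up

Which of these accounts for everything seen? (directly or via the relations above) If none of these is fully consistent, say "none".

Checking each candidate against the observations:
(A) spanning-tree reconvergence — latency flat ✗; CRC errors flat ✗; jitter up ✗; packet loss ✓; interface resets ✓; input drops up ✗; broadcast traffic up ✗; ARP requests flooding ✗
(B) BGP route flap — latency flat ✓; CRC errors flat ✗; jitter up ✓; packet loss ✓; interface resets ✗; input drops up ✗; broadcast traffic up ✗; ARP requests flooding ✓
(C) link CRC errors — latency flat ✓; CRC errors flat ✗; jitter up ✗; packet loss ✓; interface resets ✓; input drops up ✗; broadcast traffic up ✗; ARP requests flooding ✗
(D) ARP table overflow — latency flat ✓; CRC errors flat ✗; jitter up ✓; packet loss ✓; interface resets ✗; input drops up ✓; broadcast traffic up ✗; ARP requests flooding ✓
(E) DHCP scope exhaustion — latency flat ✓; CRC errors flat ✓; jitter up ✓; packet loss ✓; interface resets ✗; input drops up ✓; broadcast traffic up ✓; ARP requests flooding ✓
(F) duplex mismatch — latency flat ✓; CRC errors flat ✗; jitter up ✓; packet loss ✗; interface resets ✓; input drops up ✓; broadcast traffic up ✓; ARP requests flooding ✓
Every candidate fails on at least one observation.

none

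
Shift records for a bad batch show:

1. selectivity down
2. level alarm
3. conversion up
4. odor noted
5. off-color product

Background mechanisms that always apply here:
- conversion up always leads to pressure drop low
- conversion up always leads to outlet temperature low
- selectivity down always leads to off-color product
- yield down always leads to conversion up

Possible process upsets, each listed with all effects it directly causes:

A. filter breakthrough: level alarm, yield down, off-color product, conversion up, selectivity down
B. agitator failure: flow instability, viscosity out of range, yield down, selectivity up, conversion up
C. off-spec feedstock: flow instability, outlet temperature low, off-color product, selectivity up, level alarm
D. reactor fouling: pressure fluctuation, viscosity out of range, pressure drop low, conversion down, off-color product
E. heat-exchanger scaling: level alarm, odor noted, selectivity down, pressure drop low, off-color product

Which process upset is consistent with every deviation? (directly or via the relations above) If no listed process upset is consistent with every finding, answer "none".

none

For each candidate, compare predicted effects to what was observed:
(A) filter breakthrough — does not account for odor noted
(B) agitator failure — fails on selectivity down, level alarm, odor noted, off-color product (predicts selectivity up, not selectivity down)
(C) off-spec feedstock — selectivity down ✗; level alarm ✓; conversion up ✗; odor noted ✗; off-color product ✓
(D) reactor fouling — fails on selectivity down, level alarm, conversion up, odor noted (predicts conversion down, not conversion up)
(E) heat-exchanger scaling — does not account for conversion up
Every candidate fails on at least one observation.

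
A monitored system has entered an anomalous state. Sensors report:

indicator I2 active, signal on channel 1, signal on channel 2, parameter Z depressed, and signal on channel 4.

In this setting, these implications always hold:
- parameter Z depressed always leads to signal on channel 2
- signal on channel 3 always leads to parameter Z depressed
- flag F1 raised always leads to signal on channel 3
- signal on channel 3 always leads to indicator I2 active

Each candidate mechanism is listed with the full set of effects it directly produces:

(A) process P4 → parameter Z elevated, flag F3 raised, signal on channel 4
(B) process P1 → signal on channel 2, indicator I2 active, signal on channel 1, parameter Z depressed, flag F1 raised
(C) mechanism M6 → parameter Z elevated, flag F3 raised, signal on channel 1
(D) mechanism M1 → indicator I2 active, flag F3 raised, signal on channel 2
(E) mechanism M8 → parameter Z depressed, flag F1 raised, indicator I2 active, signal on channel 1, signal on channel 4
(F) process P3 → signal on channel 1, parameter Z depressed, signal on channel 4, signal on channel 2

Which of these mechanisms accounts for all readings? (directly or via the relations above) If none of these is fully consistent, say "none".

E

Checking each candidate against the observations:
(A) process P4 — fails on indicator I2 active, signal on channel 1, signal on channel 2, parameter Z depressed (predicts parameter Z elevated, not parameter Z depressed)
(B) process P1 — indicator I2 active yes; signal on channel 1 yes; signal on channel 2 yes; parameter Z depressed yes; signal on channel 4 NO
(C) mechanism M6 — indicator I2 active NO; signal on channel 1 yes; signal on channel 2 NO; parameter Z depressed NO; signal on channel 4 NO
(D) mechanism M1 — does not account for signal on channel 1, parameter Z depressed, signal on channel 4
(E) mechanism M8 — indicator I2 active yes; signal on channel 1 yes; signal on channel 2 yes (by parameter Z depressed → signal on channel 2); parameter Z depressed yes; signal on channel 4 yes
(F) process P3 — indicator I2 active NO; signal on channel 1 yes; signal on channel 2 yes; parameter Z depressed yes; signal on channel 4 yes
(E) is the only candidate with no mismatches.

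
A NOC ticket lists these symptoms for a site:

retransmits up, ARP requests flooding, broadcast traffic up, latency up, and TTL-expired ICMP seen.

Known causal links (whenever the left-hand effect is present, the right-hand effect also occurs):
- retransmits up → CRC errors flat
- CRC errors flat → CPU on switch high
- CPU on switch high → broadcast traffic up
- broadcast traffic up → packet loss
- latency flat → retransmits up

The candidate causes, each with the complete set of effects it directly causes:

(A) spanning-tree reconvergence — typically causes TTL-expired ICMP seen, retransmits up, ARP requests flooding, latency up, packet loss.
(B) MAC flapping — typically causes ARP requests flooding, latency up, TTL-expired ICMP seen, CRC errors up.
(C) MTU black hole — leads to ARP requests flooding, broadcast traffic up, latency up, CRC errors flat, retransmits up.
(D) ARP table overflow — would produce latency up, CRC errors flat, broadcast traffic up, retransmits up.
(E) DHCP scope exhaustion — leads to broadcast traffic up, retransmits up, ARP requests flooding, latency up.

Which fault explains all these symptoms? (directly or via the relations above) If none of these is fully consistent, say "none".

A

Checking each candidate against the observations:
(A) spanning-tree reconvergence — retransmits up yes; ARP requests flooding yes; broadcast traffic up yes (through retransmits up → CRC errors flat → CPU on switch high → broadcast traffic up); latency up yes; TTL-expired ICMP seen yes
(B) MAC flapping — retransmits up NO; ARP requests flooding yes; broadcast traffic up NO; latency up yes; TTL-expired ICMP seen yes
(C) MTU black hole — does not account for TTL-expired ICMP seen
(D) ARP table overflow — retransmits up yes; ARP requests flooding NO; broadcast traffic up yes; latency up yes; TTL-expired ICMP seen NO
(E) DHCP scope exhaustion — does not account for TTL-expired ICMP seen
Only (A) is consistent with every observation.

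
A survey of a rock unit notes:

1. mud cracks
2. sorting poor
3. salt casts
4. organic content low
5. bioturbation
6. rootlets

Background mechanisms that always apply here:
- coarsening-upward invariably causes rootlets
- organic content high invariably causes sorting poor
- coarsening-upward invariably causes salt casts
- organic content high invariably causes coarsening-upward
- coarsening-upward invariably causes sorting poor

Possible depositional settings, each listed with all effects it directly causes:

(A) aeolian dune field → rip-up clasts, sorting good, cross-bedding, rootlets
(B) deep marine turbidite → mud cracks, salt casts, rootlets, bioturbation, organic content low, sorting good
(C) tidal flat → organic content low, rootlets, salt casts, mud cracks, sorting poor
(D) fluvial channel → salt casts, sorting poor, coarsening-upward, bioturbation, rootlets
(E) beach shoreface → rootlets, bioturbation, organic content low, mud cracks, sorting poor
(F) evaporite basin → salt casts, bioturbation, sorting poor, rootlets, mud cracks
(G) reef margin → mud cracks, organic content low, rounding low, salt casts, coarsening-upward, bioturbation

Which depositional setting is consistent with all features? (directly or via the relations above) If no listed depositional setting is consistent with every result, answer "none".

G

Per-candidate check:
(A) aeolian dune field — fails on mud cracks, sorting poor, salt casts, organic content low, bioturbation (predicts sorting good, not sorting poor)
(B) deep marine turbidite — mud cracks ✓; sorting poor ✗; salt casts ✓; organic content low ✓; bioturbation ✓; rootlets ✓
(C) tidal flat — does not account for bioturbation
(D) fluvial channel — mud cracks ✗; sorting poor ✓; salt casts ✓; organic content low ✗; bioturbation ✓; rootlets ✓
(E) beach shoreface — mud cracks ✓; sorting poor ✓; salt casts ✗; organic content low ✓; bioturbation ✓; rootlets ✓
(F) evaporite basin — mud cracks ✓; sorting poor ✓; salt casts ✓; organic content low ✗; bioturbation ✓; rootlets ✓
(G) reef margin — accounts for every observation (sorting poor by coarsening-upward → sorting poor)
(G) alone accounts for all the evidence.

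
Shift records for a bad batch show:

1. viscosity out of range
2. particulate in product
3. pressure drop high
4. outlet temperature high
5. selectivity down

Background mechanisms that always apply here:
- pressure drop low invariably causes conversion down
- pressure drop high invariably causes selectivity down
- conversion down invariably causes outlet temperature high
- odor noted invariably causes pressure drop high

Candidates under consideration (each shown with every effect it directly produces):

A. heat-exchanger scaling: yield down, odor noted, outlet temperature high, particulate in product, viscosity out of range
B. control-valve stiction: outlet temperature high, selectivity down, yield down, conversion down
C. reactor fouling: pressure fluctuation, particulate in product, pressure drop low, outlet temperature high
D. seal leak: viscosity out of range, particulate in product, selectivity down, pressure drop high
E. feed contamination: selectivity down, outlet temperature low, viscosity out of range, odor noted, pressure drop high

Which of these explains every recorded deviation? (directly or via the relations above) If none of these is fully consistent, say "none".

A

Testing each hypothesis:
(A) heat-exchanger scaling — accounts for every observation (pressure drop high by odor noted → pressure drop high)
(B) control-valve stiction — viscosity out of range ✗; particulate in product ✗; pressure drop high ✗; outlet temperature high ✓; selectivity down ✓
(C) reactor fouling — viscosity out of range ✗; particulate in product ✓; pressure drop high ✗; outlet temperature high ✓; selectivity down ✗
(D) seal leak — does not account for outlet temperature high
(E) feed contamination — viscosity out of range ✓; particulate in product ✗; pressure drop high ✓; outlet temperature high ✗; selectivity down ✓
Only (A) is consistent with every observation.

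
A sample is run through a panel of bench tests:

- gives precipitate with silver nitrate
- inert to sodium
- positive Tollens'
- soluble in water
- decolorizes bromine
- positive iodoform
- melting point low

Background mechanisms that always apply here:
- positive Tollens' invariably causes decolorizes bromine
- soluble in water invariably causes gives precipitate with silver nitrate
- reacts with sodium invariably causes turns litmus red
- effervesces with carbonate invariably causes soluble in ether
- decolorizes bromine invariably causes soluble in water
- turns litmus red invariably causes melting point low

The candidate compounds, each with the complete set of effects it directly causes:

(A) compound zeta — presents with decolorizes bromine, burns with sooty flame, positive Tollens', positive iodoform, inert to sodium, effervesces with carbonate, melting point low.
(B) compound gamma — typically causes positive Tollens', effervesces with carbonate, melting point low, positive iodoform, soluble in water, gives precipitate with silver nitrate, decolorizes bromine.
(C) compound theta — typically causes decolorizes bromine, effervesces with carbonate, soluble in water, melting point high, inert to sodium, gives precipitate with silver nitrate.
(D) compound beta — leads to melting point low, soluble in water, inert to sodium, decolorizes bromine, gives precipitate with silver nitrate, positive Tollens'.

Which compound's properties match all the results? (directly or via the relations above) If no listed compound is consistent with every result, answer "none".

A

For each candidate, compare predicted effects to what was observed:
(A) compound zeta — accounts for every observation (gives precipitate with silver nitrate through decolorizes bromine → soluble in water → gives precipitate with silver nitrate)
(B) compound gamma — does not account for inert to sodium
(C) compound theta — gives precipitate with silver nitrate +; inert to sodium +; positive Tollens' -; soluble in water +; decolorizes bromine +; positive iodoform -; melting point low -
(D) compound beta — gives precipitate with silver nitrate +; inert to sodium +; positive Tollens' +; soluble in water +; decolorizes bromine +; positive iodoform -; melting point low +
(A) is the only candidate with no mismatches.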